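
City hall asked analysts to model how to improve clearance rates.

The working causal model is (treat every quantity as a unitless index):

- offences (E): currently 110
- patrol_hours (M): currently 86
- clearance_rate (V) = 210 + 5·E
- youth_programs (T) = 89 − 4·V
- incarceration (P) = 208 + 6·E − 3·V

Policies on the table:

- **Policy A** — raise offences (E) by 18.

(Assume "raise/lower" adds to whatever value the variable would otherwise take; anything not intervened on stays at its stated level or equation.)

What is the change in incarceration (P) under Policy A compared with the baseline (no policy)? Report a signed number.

-162

Baseline:
  E = 110
  V = 210 + 5·110 = 760
  P = 208 + 6·110 − 3·760 = -1412
Policy A (E + 18):
  E = 110 + 18 = 128
  V = 210 + 5·128 = 850
  P = 208 + 6·128 − 3·850 = -1574
Change in P: -1574 − (-1412) = -162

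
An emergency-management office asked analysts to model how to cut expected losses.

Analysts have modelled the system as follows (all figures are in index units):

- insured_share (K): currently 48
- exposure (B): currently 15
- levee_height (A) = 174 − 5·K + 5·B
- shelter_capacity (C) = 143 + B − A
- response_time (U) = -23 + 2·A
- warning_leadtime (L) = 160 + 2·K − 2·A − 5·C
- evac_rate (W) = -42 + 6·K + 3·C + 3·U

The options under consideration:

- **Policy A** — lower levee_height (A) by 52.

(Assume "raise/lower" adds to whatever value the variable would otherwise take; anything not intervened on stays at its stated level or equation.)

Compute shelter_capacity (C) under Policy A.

201

Policy A (A − 52):
  K = 48
  B = 15
  A = 174 − 5·48 + 5·15 (−52 from intervention) = -43
  C = 143 + 15 − (-43) = 201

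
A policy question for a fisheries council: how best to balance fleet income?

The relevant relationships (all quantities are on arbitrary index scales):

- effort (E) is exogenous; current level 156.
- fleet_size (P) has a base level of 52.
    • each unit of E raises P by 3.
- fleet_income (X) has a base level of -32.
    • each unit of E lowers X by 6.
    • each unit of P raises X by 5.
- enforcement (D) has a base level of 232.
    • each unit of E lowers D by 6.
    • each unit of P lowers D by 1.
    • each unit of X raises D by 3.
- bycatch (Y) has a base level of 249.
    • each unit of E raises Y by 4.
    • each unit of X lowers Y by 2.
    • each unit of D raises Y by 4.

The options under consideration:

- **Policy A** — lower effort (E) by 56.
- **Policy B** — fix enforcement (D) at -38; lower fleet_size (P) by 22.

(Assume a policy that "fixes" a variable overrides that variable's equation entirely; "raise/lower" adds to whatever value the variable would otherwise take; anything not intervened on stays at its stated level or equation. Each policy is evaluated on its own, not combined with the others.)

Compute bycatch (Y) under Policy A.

Policy A (E − 56):
  E = 156 − 56 = 100
  P = 52 + 3·100 = 352
  X = -32 − 6·100 + 5·352 = 1128
  D = 232 − 6·100 − 352 + 3·1128 = 2664
  Y = 249 + 4·100 − 2·1128 + 4·2664 = 9049

9049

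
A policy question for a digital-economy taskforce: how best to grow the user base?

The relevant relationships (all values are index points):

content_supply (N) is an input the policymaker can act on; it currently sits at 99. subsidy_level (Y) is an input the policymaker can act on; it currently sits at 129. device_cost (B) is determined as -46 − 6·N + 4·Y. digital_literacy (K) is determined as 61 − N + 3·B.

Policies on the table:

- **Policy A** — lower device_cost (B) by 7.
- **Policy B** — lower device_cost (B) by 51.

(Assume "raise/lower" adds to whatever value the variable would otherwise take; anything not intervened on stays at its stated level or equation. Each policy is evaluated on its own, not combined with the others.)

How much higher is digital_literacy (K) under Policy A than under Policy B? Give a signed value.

132

Policy A (B − 7):
  N = 99
  Y = 129
  B = -46 − 6·99 + 4·129 (−7 from intervention) = -131
  K = 61 − 99 + 3·(-131) = -431
Policy B (B − 51):
  N = 99
  Y = 129
  B = -46 − 6·99 + 4·129 (−51 from intervention) = -175
  K = 61 − 99 + 3·(-175) = -563
K: -431 − (-563) = 132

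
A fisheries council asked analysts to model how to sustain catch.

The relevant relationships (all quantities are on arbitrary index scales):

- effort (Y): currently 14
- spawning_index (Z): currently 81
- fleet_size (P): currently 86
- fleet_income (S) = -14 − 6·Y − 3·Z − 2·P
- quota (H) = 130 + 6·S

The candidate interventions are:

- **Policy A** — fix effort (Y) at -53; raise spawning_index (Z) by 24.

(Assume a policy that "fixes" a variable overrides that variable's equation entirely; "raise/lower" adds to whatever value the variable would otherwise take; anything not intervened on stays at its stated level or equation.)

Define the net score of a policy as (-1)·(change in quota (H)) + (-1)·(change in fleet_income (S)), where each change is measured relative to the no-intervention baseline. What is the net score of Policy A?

-2310

Baseline:
  Y = 14
  Z = 81
  P = 86
  S = -14 − 6·14 − 3·81 − 2·86 = -513
  H = 130 + 6·(-513) = -2948
Policy A (Y := -53, Z + 24):
  Y = -53
  Z = 81 + 24 = 105
  P = 86
  S = -14 − 6·(-53) − 3·105 − 2·86 = -183
  H = 130 + 6·(-183) = -968
ΔH = -968 − (-2948) = 1980; ΔS = -183 − (-513) = 330
Score = (-1)·1980 + (-1)·330 = -2310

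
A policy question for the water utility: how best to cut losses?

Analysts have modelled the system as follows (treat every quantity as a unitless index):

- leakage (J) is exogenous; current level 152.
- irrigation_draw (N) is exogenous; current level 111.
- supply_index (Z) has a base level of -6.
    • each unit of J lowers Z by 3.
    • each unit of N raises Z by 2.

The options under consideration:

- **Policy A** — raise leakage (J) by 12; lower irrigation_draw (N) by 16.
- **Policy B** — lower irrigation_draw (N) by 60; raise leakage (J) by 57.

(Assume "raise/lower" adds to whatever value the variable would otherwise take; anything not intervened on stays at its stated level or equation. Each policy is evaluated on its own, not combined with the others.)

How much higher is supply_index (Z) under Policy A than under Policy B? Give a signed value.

223

Policy A (J + 12, N − 16):
  J = 152 + 12 = 164
  N = 111 − 16 = 95
  Z = -6 − 3·164 + 2·95 = -308
Policy B (N − 60, J + 57):
  J = 152 + 57 = 209
  N = 111 − 60 = 51
  Z = -6 − 3·209 + 2·51 = -531
Z: -308 − (-531) = 223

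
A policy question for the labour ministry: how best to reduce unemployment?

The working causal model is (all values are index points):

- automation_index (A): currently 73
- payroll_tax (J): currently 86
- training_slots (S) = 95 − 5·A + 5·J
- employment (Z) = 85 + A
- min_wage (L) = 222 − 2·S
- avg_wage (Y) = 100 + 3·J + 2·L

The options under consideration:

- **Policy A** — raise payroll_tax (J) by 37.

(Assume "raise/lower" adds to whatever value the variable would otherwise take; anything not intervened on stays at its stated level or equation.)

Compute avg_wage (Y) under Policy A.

-467

Policy A (J + 37):
  A = 73
  J = 86 + 37 = 123
  S = 95 − 5·73 + 5·123 = 345
  L = 222 − 2·345 = -468
  Y = 100 + 3·123 + 2·(-468) = -467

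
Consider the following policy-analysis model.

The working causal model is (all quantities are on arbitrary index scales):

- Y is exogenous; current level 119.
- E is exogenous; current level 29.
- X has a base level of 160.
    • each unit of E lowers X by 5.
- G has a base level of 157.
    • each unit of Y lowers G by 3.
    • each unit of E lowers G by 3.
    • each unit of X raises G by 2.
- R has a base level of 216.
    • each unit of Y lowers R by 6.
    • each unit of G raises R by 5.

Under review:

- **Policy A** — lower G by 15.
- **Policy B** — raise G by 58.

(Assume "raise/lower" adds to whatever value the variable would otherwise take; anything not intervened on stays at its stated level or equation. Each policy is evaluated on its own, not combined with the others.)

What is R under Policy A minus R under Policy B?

Policy A (G − 15):
  Y = 119
  E = 29
  X = 160 − 5·29 = 15
  G = 157 − 3·119 − 3·29 + 2·15 (−15 from intervention) = -272
  R = 216 − 6·119 + 5·(-272) = -1858
Policy B (G + 58):
  Y = 119
  E = 29
  X = 160 − 5·29 = 15
  G = 157 − 3·119 − 3·29 + 2·15 (+58 from intervention) = -199
  R = 216 − 6·119 + 5·(-199) = -1493
R: -1858 − (-1493) = -365

-365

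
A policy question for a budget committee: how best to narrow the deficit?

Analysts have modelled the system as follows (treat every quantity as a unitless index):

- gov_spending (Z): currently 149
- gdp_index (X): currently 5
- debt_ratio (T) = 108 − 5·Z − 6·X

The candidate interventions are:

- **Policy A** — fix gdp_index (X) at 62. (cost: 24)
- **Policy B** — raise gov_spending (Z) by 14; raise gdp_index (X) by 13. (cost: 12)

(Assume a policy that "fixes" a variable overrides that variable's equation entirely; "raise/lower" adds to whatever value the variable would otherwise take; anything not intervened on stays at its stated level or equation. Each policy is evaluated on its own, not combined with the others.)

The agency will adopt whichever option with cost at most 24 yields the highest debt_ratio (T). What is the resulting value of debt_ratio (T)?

Policy A (X := 62):
  Z = 149
  X = 62
  T = 108 − 5·149 − 6·62 = -1009
Policy B (Z + 14, X + 13):
  Z = 149 + 14 = 163
  X = 5 + 13 = 18
  T = 108 − 5·163 − 6·18 = -815
Comparing — Policy A: T=-1009, Policy B: T=-815. Highest is -815 (Policy B).

-815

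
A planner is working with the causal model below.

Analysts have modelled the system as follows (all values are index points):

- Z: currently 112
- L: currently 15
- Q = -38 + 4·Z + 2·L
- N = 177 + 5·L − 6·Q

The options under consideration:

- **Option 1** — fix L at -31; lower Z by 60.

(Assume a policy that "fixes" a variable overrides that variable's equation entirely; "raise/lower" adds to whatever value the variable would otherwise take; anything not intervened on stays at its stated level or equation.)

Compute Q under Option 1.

108

Option 1 (L := -31, Z − 60):
  Z = 112 − 60 = 52
  L = -31
  Q = -38 + 4·52 + 2·(-31) = 108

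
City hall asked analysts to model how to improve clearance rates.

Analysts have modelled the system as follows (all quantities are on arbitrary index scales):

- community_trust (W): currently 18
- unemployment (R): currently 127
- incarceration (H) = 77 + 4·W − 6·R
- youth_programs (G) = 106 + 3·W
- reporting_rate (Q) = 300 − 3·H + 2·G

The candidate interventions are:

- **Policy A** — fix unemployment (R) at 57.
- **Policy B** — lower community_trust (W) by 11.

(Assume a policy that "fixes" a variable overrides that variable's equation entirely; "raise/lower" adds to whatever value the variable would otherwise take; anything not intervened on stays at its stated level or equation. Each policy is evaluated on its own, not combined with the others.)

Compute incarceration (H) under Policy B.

-657

Policy B (W − 11):
  W = 18 − 11 = 7
  R = 127
  H = 77 + 4·7 − 6·127 = -657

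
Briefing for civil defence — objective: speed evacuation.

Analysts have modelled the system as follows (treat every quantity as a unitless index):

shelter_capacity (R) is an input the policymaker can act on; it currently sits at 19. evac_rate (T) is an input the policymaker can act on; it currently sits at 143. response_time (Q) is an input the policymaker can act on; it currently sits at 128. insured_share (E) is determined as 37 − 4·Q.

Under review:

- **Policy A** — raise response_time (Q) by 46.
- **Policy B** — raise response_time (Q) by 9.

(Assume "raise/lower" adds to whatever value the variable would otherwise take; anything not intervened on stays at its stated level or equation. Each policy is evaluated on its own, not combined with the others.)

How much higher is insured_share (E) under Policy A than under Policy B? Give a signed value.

-148

Policy A (Q + 46):
  Q = 128 + 46 = 174
  E = 37 − 4·174 = -659
Policy B (Q + 9):
  Q = 128 + 9 = 137
  E = 37 − 4·137 = -511
E: -659 − (-511) = -148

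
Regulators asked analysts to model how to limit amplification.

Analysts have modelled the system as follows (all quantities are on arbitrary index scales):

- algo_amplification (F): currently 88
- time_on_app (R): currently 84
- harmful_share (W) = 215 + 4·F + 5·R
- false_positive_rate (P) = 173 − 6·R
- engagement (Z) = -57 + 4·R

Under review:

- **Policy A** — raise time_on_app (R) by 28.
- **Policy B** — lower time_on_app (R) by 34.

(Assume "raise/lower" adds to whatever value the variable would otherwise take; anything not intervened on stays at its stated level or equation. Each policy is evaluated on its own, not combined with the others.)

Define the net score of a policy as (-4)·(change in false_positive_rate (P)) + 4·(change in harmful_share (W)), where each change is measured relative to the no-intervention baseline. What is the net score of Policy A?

1232

Baseline:
  F = 88
  R = 84
  W = 215 + 4·88 + 5·84 = 987
  P = 173 − 6·84 = -331
Policy A (R + 28):
  F = 88
  R = 84 + 28 = 112
  W = 215 + 4·88 + 5·112 = 1127
  P = 173 − 6·112 = -499
ΔP = -499 − (-331) = -168; ΔW = 1127 − 987 = 140
Score = (-4)·(-168) + 4·140 = 1232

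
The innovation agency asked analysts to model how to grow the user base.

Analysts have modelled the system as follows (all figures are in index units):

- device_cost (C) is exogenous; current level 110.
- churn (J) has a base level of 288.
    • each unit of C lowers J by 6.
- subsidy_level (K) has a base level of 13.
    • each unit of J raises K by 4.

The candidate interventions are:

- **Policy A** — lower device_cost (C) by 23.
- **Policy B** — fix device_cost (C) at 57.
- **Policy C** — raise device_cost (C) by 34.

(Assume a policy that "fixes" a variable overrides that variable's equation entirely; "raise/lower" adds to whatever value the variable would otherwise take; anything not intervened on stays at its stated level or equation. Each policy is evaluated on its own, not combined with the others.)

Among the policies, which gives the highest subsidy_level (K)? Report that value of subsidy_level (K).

-203

Policy A (C − 23):
  C = 110 − 23 = 87
  J = 288 − 6·87 = -234
  K = 13 + 4·(-234) = -923
Policy B (C := 57):
  C = 57
  J = 288 − 6·57 = -54
  K = 13 + 4·(-54) = -203
Policy C (C + 34):
  C = 110 + 34 = 144
  J = 288 − 6·144 = -576
  K = 13 + 4·(-576) = -2291
Comparing — Policy A: K=-923, Policy B: K=-203, Policy C: K=-2291. Highest is -203 (Policy B).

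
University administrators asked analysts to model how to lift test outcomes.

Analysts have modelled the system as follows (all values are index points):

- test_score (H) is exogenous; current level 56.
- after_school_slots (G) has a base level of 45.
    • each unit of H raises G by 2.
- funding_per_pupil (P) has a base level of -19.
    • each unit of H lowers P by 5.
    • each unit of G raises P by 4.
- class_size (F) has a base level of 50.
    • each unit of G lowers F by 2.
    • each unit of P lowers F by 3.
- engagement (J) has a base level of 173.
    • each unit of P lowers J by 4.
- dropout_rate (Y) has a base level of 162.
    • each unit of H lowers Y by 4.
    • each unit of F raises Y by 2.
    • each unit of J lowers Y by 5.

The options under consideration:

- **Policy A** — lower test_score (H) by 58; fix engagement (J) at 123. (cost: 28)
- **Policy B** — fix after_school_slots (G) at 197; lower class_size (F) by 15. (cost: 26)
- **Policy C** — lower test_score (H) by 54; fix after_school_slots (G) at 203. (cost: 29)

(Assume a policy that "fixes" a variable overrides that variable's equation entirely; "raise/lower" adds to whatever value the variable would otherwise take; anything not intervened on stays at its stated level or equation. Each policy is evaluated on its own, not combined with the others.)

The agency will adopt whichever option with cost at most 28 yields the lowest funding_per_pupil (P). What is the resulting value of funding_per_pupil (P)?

155

Policy A (H − 58, J := 123):
  H = 56 − 58 = -2
  G = 45 + 2·(-2) = 41
  P = -19 − 5·(-2) + 4·41 = 155
Policy B (G := 197, F − 15):
  H = 56
  G = 197
  P = -19 − 5·56 + 4·197 = 489
Comparing — Policy A: P=155, Policy B: P=489. Lowest is 155 (Policy A).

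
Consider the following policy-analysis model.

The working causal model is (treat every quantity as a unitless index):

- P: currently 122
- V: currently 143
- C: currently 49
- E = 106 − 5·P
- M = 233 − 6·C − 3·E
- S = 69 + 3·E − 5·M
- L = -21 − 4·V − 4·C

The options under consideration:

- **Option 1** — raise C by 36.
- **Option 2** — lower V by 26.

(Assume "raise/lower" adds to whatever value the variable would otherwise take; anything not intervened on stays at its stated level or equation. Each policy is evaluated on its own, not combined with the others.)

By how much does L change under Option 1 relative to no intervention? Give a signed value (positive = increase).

Baseline:
  V = 143
  C = 49
  L = -21 − 4·143 − 4·49 = -789
Option 1 (C + 36):
  V = 143
  C = 49 + 36 = 85
  L = -21 − 4·143 − 4·85 = -933
Change in L: -933 − (-789) = -144

-144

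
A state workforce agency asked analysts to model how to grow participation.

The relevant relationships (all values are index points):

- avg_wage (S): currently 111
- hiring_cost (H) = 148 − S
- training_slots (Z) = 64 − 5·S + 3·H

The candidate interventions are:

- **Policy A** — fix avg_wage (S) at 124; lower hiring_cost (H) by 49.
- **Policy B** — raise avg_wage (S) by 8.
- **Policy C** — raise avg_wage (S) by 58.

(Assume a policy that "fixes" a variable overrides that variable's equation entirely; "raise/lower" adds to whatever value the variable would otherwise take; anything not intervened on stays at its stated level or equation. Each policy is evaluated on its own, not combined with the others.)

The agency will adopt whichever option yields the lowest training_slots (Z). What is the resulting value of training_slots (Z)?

-844

Policy A (S := 124, H − 49):
  S = 124
  H = 148 − 124 (−49 from intervention) = -25
  Z = 64 − 5·124 + 3·(-25) = -631
Policy B (S + 8):
  S = 111 + 8 = 119
  H = 148 − 119 = 29
  Z = 64 − 5·119 + 3·29 = -444
Policy C (S + 58):
  S = 111 + 58 = 169
  H = 148 − 169 = -21
  Z = 64 − 5·169 + 3·(-21) = -844
Comparing — Policy A: Z=-631, Policy B: Z=-444, Policy C: Z=-844. Lowest is -844 (Policy C).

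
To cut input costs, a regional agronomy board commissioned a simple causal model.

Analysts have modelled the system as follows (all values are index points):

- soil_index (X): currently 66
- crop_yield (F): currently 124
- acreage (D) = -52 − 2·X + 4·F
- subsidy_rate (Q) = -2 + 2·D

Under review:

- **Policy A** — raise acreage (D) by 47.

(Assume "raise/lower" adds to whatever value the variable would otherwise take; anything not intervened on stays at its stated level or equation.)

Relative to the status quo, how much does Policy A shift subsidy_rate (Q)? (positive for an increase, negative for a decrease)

Baseline:
  X = 66
  F = 124
  D = -52 − 2·66 + 4·124 = 312
  Q = -2 + 2·312 = 622
Policy A (D + 47):
  X = 66
  F = 124
  D = -52 − 2·66 + 4·124 (+47 from intervention) = 359
  Q = -2 + 2·359 = 716
Change in Q: 716 − 622 = 94

94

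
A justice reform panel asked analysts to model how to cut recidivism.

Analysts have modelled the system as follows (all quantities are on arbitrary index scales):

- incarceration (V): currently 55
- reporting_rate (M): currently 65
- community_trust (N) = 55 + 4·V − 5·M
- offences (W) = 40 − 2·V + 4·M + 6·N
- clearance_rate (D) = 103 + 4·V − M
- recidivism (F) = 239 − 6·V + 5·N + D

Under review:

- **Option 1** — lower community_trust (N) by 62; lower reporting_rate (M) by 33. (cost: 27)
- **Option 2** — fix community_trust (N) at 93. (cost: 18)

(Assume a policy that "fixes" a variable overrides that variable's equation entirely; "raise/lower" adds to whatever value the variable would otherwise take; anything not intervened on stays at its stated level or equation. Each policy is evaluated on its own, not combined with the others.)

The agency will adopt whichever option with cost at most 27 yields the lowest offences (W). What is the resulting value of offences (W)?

Option 1 (N − 62, M − 33):
  V = 55
  M = 65 − 33 = 32
  N = 55 + 4·55 − 5·32 (−62 from intervention) = 53
  W = 40 − 2·55 + 4·32 + 6·53 = 376
Option 2 (N := 93):
  V = 55
  M = 65
  N = 93
  W = 40 − 2·55 + 4·65 + 6·93 = 748
Comparing — Option 1: W=376, Option 2: W=748. Lowest is 376 (Option 1).

376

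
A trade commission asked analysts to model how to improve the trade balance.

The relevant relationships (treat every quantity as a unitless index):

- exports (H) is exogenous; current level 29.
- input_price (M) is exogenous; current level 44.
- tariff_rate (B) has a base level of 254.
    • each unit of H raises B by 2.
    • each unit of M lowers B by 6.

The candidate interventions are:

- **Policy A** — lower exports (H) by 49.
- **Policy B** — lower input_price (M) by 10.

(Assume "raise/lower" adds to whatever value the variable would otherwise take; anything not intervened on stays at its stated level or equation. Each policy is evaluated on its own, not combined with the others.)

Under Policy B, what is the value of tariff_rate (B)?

108

Policy B (M − 10):
  H = 29
  M = 44 − 10 = 34
  B = 254 + 2·29 − 6·34 = 108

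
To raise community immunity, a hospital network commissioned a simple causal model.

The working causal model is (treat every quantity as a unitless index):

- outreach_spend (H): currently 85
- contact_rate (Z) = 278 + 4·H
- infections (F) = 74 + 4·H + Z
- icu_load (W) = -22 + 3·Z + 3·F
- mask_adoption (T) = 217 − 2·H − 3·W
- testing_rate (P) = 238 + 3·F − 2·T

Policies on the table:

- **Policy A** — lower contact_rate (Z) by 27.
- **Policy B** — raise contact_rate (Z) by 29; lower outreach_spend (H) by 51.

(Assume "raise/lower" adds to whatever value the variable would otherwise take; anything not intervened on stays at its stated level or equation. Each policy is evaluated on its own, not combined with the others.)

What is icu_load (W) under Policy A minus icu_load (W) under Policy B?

Policy A (Z − 27):
  H = 85
  Z = 278 + 4·85 (−27 from intervention) = 591
  F = 74 + 4·85 + 591 = 1005
  W = -22 + 3·591 + 3·1005 = 4766
Policy B (Z + 29, H − 51):
  H = 85 − 51 = 34
  Z = 278 + 4·34 (+29 from intervention) = 443
  F = 74 + 4·34 + 443 = 653
  W = -22 + 3·443 + 3·653 = 3266
W: 4766 − 3266 = 1500

1500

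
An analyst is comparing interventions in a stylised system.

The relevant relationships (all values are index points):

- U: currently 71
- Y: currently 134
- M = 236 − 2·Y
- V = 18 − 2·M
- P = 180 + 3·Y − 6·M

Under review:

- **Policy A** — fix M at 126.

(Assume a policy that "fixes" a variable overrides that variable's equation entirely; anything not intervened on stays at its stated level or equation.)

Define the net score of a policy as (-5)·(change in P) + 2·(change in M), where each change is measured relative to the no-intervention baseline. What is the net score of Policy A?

Baseline:
  Y = 134
  M = 236 − 2·134 = -32
  P = 180 + 3·134 − 6·(-32) = 774
Policy A (M := 126):
  Y = 134
  M = 126
  P = 180 + 3·134 − 6·126 = -174
ΔP = -174 − 774 = -948; ΔM = 126 − (-32) = 158
Score = (-5)·(-948) + 2·158 = 5056

5056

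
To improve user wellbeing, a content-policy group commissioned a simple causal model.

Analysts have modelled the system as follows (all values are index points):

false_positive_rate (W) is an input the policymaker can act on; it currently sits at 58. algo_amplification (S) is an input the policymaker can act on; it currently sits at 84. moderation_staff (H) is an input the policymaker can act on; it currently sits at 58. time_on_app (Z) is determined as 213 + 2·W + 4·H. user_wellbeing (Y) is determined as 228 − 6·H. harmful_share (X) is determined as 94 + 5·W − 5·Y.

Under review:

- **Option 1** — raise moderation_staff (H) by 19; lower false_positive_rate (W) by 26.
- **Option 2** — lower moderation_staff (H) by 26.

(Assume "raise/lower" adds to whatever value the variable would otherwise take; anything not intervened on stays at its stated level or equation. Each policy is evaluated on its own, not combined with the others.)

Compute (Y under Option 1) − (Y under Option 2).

Option 1 (H + 19, W − 26):
  H = 58 + 19 = 77
  Y = 228 − 6·77 = -234
Option 2 (H − 26):
  H = 58 − 26 = 32
  Y = 228 − 6·32 = 36
Y: -234 − 36 = -270

-270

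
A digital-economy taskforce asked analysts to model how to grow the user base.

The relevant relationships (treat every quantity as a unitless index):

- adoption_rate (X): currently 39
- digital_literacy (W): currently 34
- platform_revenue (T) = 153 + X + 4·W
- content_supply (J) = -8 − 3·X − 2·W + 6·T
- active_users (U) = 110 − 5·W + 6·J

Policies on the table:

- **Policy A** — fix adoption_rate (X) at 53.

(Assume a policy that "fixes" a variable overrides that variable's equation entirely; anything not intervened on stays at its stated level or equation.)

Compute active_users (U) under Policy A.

Policy A (X := 53):
  X = 53
  W = 34
  T = 153 + 53 + 4·34 = 342
  J = -8 − 3·53 − 2·34 + 6·342 = 1817
  U = 110 − 5·34 + 6·1817 = 10842

10842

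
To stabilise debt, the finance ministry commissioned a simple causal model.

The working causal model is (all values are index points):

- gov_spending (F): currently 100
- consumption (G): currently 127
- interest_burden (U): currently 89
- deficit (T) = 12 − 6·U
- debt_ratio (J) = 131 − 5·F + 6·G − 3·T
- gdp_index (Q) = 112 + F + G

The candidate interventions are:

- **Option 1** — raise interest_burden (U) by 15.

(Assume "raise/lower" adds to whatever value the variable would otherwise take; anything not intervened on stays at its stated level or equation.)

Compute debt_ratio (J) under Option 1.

Option 1 (U + 15):
  F = 100
  G = 127
  U = 89 + 15 = 104
  T = 12 − 6·104 = -612
  J = 131 − 5·100 + 6·127 − 3·(-612) = 2229

2229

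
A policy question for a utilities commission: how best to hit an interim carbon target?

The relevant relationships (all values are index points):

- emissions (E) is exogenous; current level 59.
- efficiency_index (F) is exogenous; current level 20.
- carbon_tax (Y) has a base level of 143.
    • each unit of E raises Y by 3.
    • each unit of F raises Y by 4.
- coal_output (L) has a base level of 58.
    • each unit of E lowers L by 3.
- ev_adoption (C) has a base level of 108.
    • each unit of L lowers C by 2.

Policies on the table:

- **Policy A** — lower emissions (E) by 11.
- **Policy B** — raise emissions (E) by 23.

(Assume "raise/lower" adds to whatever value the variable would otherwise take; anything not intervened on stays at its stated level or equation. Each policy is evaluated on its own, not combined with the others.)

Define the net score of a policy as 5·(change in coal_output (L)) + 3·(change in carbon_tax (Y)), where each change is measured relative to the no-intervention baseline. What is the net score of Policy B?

-138

Baseline:
  E = 59
  F = 20
  Y = 143 + 3·59 + 4·20 = 400
  L = 58 − 3·59 = -119
Policy B (E + 23):
  E = 59 + 23 = 82
  F = 20
  Y = 143 + 3·82 + 4·20 = 469
  L = 58 − 3·82 = -188
ΔL = -188 − (-119) = -69; ΔY = 469 − 400 = 69
Score = 5·(-69) + 3·69 = -138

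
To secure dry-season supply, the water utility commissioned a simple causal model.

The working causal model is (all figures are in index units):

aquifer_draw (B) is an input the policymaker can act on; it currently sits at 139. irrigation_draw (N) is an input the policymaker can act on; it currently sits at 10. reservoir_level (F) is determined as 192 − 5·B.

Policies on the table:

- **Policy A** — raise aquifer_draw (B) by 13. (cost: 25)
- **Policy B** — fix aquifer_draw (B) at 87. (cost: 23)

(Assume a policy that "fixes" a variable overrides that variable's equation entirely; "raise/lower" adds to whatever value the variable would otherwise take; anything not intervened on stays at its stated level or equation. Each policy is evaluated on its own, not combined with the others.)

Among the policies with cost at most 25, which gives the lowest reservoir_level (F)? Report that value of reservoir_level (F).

Policy A (B + 13):
  B = 139 + 13 = 152
  F = 192 − 5·152 = -568
Policy B (B := 87):
  B = 87
  F = 192 − 5·87 = -243
Comparing — Policy A: F=-568, Policy B: F=-243. Lowest is -568 (Policy A).

-568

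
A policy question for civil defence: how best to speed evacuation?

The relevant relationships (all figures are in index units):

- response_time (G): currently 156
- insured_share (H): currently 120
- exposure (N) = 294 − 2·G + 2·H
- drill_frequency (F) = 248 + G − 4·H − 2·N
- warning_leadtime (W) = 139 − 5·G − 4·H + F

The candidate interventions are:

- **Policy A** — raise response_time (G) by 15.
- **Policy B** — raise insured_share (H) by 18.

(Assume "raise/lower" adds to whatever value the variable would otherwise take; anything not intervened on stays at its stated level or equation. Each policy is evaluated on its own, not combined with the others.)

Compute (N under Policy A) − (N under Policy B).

-66

Policy A (G + 15):
  G = 156 + 15 = 171
  H = 120
  N = 294 − 2·171 + 2·120 = 192
Policy B (H + 18):
  G = 156
  H = 120 + 18 = 138
  N = 294 − 2·156 + 2·138 = 258
N: 192 − 258 = -66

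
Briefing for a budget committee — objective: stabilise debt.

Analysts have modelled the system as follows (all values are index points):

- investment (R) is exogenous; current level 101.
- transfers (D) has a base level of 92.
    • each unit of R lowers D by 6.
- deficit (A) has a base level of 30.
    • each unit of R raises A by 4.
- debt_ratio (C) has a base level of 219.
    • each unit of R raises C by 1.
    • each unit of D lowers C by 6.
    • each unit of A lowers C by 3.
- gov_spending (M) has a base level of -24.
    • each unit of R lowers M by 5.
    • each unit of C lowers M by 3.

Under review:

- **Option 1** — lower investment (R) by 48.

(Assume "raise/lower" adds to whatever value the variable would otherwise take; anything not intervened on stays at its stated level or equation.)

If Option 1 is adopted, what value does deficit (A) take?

Option 1 (R − 48):
  R = 101 − 48 = 53
  A = 30 + 4·53 = 242

242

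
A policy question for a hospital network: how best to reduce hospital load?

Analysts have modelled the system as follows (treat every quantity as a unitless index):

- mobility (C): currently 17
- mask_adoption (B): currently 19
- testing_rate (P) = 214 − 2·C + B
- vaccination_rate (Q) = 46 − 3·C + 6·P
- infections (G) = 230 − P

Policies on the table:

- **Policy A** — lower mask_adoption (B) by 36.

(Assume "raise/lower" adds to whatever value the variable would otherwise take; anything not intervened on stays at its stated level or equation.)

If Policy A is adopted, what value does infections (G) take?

Policy A (B − 36):
  C = 17
  B = 19 − 36 = -17
  P = 214 − 2·17 + (-17) = 163
  G = 230 − 163 = 67

67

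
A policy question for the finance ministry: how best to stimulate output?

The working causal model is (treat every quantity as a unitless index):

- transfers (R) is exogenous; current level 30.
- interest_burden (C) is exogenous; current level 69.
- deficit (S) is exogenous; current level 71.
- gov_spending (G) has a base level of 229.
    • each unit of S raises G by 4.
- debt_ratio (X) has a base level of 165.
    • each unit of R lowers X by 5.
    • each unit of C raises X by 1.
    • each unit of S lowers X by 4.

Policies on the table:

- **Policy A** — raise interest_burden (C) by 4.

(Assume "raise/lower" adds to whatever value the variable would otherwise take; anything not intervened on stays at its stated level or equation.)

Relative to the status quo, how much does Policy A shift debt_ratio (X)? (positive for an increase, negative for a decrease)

4

Baseline:
  R = 30
  C = 69
  S = 71
  X = 165 − 5·30 + 69 − 4·71 = -200
Policy A (C + 4):
  R = 30
  C = 69 + 4 = 73
  S = 71
  X = 165 − 5·30 + 73 − 4·71 = -196
Change in X: -196 − (-200) = 4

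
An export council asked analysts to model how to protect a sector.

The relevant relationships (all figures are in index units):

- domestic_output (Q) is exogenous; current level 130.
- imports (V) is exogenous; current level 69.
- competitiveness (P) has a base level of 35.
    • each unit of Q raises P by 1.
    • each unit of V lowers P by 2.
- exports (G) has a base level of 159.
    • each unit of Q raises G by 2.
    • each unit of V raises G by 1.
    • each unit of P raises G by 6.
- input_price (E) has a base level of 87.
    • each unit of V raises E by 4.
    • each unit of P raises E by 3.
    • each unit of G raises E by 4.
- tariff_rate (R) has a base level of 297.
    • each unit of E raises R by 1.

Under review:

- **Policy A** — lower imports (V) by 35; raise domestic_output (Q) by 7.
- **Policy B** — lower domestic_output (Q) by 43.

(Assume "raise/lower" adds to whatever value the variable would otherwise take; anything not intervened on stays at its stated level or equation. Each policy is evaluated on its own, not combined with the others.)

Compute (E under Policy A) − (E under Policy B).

Policy A (V − 35, Q + 7):
  Q = 130 + 7 = 137
  V = 69 − 35 = 34
  P = 35 + 137 − 2·34 = 104
  G = 159 + 2·137 + 34 + 6·104 = 1091
  E = 87 + 4·34 + 3·104 + 4·1091 = 4899
Policy B (Q − 43):
  Q = 130 − 43 = 87
  V = 69
  P = 35 + 87 − 2·69 = -16
  G = 159 + 2·87 + 69 + 6·(-16) = 306
  E = 87 + 4·69 + 3·(-16) + 4·306 = 1539
E: 4899 − 1539 = 3360

3360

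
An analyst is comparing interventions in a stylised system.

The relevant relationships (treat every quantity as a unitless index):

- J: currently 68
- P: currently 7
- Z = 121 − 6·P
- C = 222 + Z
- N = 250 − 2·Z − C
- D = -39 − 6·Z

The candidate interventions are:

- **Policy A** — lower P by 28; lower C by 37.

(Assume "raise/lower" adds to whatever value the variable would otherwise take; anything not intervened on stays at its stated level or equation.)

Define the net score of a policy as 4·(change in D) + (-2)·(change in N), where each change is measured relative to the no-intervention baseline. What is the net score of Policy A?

-3098

Baseline:
  P = 7
  Z = 121 − 6·7 = 79
  C = 222 + 79 = 301
  N = 250 − 2·79 − 301 = -209
  D = -39 − 6·79 = -513
Policy A (P − 28, C − 37):
  P = 7 − 28 = -21
  Z = 121 − 6·(-21) = 247
  C = 222 + 247 (−37 from intervention) = 432
  N = 250 − 2·247 − 432 = -676
  D = -39 − 6·247 = -1521
ΔD = -1521 − (-513) = -1008; ΔN = -676 − (-209) = -467
Score = 4·(-1008) + (-2)·(-467) = -3098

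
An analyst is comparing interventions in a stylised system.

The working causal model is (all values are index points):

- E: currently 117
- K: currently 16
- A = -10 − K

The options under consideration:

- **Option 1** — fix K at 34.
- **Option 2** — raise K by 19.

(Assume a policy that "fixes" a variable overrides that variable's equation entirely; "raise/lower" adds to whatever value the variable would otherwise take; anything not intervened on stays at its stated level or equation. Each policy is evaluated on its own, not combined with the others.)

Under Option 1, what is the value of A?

Option 1 (K := 34):
  K = 34
  A = -10 − 34 = -44

-44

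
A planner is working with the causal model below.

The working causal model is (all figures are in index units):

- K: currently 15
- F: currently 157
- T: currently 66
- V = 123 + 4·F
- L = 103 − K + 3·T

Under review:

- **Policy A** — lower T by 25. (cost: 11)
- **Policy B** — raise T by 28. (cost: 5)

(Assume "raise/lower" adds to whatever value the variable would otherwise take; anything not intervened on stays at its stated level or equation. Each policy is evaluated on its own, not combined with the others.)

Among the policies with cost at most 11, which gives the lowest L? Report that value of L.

Policy A (T − 25):
  K = 15
  T = 66 − 25 = 41
  L = 103 − 15 + 3·41 = 211
Policy B (T + 28):
  K = 15
  T = 66 + 28 = 94
  L = 103 − 15 + 3·94 = 370
Comparing — Policy A: L=211, Policy B: L=370. Lowest is 211 (Policy A).

211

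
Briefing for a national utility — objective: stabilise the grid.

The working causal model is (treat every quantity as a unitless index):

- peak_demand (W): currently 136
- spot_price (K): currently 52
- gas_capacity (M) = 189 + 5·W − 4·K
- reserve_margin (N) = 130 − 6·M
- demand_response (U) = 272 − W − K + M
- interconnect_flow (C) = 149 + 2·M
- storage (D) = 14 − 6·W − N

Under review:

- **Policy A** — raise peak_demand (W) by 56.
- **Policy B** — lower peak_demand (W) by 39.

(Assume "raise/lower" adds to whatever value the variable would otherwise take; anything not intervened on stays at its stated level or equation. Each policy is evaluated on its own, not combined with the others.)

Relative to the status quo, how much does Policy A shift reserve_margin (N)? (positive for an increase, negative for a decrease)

Baseline:
  W = 136
  K = 52
  M = 189 + 5·136 − 4·52 = 661
  N = 130 − 6·661 = -3836
Policy A (W + 56):
  W = 136 + 56 = 192
  K = 52
  M = 189 + 5·192 − 4·52 = 941
  N = 130 − 6·941 = -5516
Change in N: -5516 − (-3836) = -1680

-1680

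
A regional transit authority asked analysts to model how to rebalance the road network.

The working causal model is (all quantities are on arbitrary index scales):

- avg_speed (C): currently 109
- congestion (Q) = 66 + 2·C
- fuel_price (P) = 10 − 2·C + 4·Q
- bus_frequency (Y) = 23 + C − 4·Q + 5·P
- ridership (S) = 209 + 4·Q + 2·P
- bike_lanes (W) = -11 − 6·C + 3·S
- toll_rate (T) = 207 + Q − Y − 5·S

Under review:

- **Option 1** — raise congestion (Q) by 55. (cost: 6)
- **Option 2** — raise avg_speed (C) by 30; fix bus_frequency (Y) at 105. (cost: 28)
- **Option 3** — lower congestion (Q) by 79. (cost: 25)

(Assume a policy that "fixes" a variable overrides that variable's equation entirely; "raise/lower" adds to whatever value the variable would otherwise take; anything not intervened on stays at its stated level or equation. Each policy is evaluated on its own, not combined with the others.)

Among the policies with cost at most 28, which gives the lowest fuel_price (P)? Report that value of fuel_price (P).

612

Option 1 (Q + 55):
  C = 109
  Q = 66 + 2·109 (+55 from intervention) = 339
  P = 10 − 2·109 + 4·339 = 1148
Option 2 (C + 30, Y := 105):
  C = 109 + 30 = 139
  Q = 66 + 2·139 = 344
  P = 10 − 2·139 + 4·344 = 1108
Option 3 (Q − 79):
  C = 109
  Q = 66 + 2·109 (−79 from intervention) = 205
  P = 10 − 2·109 + 4·205 = 612
Comparing — Option 1: P=1148, Option 2: P=1108, Option 3: P=612. Lowest is 612 (Option 3).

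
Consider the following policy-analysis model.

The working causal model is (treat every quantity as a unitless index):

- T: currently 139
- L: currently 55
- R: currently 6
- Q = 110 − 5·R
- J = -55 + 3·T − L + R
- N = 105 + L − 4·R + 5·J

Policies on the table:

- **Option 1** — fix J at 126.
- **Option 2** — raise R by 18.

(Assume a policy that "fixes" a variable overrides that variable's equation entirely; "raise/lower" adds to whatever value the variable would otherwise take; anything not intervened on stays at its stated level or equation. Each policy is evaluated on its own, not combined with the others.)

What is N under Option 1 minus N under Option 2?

-953

Option 1 (J := 126):
  T = 139
  L = 55
  R = 6
  J = 126
  N = 105 + 55 − 4·6 + 5·126 = 766
Option 2 (R + 18):
  T = 139
  L = 55
  R = 6 + 18 = 24
  J = -55 + 3·139 − 55 + 24 = 331
  N = 105 + 55 − 4·24 + 5·331 = 1719
N: 766 − 1719 = -953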